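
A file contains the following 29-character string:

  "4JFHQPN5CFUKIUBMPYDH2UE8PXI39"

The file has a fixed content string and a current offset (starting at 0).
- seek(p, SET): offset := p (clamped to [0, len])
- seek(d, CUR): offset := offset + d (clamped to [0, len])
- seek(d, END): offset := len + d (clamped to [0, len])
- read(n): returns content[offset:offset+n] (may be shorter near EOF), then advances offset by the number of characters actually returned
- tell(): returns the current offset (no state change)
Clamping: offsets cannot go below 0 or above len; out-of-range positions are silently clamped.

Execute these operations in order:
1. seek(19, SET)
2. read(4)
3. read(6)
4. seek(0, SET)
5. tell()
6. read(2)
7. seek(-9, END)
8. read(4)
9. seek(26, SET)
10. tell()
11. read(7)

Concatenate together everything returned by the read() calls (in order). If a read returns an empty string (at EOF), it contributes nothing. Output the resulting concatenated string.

Answer: H2UE8PXI394J2UE8I39

Derivation:
After 1 (seek(19, SET)): offset=19
After 2 (read(4)): returned 'H2UE', offset=23
After 3 (read(6)): returned '8PXI39', offset=29
After 4 (seek(0, SET)): offset=0
After 5 (tell()): offset=0
After 6 (read(2)): returned '4J', offset=2
After 7 (seek(-9, END)): offset=20
After 8 (read(4)): returned '2UE8', offset=24
After 9 (seek(26, SET)): offset=26
After 10 (tell()): offset=26
After 11 (read(7)): returned 'I39', offset=29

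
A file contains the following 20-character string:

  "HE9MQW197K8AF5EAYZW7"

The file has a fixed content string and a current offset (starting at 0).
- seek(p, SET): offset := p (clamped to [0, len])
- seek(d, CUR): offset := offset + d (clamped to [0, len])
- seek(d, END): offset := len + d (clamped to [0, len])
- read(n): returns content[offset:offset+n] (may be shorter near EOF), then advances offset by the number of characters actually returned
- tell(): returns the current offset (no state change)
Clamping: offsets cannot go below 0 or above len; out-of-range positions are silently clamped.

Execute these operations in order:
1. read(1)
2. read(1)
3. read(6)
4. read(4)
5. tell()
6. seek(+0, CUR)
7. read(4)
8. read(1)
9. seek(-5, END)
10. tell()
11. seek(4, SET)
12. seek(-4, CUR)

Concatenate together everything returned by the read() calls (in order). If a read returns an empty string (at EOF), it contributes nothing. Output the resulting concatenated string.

Answer: HE9MQW197K8AF5EAY

Derivation:
After 1 (read(1)): returned 'H', offset=1
After 2 (read(1)): returned 'E', offset=2
After 3 (read(6)): returned '9MQW19', offset=8
After 4 (read(4)): returned '7K8A', offset=12
After 5 (tell()): offset=12
After 6 (seek(+0, CUR)): offset=12
After 7 (read(4)): returned 'F5EA', offset=16
After 8 (read(1)): returned 'Y', offset=17
After 9 (seek(-5, END)): offset=15
After 10 (tell()): offset=15
After 11 (seek(4, SET)): offset=4
After 12 (seek(-4, CUR)): offset=0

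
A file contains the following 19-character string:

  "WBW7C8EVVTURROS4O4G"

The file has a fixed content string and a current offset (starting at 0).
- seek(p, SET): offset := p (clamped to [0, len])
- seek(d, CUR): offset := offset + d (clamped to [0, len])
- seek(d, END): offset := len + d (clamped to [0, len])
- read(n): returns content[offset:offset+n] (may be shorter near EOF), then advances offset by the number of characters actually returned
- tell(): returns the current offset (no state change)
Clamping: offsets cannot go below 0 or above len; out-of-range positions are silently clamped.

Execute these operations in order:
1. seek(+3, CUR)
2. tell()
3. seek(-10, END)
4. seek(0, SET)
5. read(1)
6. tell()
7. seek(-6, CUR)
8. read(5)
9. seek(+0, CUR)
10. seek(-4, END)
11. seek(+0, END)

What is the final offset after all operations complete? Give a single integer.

Answer: 19

Derivation:
After 1 (seek(+3, CUR)): offset=3
After 2 (tell()): offset=3
After 3 (seek(-10, END)): offset=9
After 4 (seek(0, SET)): offset=0
After 5 (read(1)): returned 'W', offset=1
After 6 (tell()): offset=1
After 7 (seek(-6, CUR)): offset=0
After 8 (read(5)): returned 'WBW7C', offset=5
After 9 (seek(+0, CUR)): offset=5
After 10 (seek(-4, END)): offset=15
After 11 (seek(+0, END)): offset=19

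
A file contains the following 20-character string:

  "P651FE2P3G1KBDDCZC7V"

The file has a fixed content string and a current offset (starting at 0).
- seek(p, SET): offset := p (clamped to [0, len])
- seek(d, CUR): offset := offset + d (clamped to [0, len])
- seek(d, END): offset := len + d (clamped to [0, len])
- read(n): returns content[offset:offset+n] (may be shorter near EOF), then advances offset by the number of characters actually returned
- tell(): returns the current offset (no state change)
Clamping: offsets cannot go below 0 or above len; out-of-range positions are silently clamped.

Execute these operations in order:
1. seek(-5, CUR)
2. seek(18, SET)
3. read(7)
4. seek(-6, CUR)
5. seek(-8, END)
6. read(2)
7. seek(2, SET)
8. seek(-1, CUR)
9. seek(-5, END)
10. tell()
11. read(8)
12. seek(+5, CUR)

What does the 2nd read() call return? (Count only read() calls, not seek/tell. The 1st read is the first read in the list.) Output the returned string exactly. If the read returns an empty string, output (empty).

After 1 (seek(-5, CUR)): offset=0
After 2 (seek(18, SET)): offset=18
After 3 (read(7)): returned '7V', offset=20
After 4 (seek(-6, CUR)): offset=14
After 5 (seek(-8, END)): offset=12
After 6 (read(2)): returned 'BD', offset=14
After 7 (seek(2, SET)): offset=2
After 8 (seek(-1, CUR)): offset=1
After 9 (seek(-5, END)): offset=15
After 10 (tell()): offset=15
After 11 (read(8)): returned 'CZC7V', offset=20
After 12 (seek(+5, CUR)): offset=20

Answer: BD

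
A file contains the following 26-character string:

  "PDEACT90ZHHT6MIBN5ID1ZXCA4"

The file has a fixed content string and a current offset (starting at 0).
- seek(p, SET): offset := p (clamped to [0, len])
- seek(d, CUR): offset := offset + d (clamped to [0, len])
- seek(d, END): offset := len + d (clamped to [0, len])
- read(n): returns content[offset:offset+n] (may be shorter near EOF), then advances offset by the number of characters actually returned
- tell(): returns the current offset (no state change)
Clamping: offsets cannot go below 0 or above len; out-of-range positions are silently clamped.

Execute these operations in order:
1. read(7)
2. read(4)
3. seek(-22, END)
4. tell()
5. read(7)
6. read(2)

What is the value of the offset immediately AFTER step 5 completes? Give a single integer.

Answer: 11

Derivation:
After 1 (read(7)): returned 'PDEACT9', offset=7
After 2 (read(4)): returned '0ZHH', offset=11
After 3 (seek(-22, END)): offset=4
After 4 (tell()): offset=4
After 5 (read(7)): returned 'CT90ZHH', offset=11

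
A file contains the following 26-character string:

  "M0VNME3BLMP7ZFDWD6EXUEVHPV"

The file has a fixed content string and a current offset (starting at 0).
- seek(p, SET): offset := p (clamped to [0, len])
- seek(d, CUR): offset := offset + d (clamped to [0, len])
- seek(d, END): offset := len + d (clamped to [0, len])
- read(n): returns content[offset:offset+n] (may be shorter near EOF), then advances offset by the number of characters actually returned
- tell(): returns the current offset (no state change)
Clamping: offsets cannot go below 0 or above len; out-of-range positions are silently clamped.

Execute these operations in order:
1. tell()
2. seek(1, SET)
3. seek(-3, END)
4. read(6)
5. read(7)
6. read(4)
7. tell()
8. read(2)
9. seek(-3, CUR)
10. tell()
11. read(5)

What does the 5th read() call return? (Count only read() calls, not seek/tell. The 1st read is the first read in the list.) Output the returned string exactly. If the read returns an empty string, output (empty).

After 1 (tell()): offset=0
After 2 (seek(1, SET)): offset=1
After 3 (seek(-3, END)): offset=23
After 4 (read(6)): returned 'HPV', offset=26
After 5 (read(7)): returned '', offset=26
After 6 (read(4)): returned '', offset=26
After 7 (tell()): offset=26
After 8 (read(2)): returned '', offset=26
After 9 (seek(-3, CUR)): offset=23
After 10 (tell()): offset=23
After 11 (read(5)): returned 'HPV', offset=26

Answer: HPV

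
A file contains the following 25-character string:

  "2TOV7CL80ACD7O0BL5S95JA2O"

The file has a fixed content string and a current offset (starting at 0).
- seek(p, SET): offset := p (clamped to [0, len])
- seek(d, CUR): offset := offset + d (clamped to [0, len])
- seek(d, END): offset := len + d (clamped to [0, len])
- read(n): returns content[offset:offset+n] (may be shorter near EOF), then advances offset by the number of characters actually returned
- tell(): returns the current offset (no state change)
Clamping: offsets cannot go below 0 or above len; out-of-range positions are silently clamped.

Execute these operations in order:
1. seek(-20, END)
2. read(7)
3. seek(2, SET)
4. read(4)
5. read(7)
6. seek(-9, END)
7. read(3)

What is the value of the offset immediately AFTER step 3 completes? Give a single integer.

After 1 (seek(-20, END)): offset=5
After 2 (read(7)): returned 'CL80ACD', offset=12
After 3 (seek(2, SET)): offset=2

Answer: 2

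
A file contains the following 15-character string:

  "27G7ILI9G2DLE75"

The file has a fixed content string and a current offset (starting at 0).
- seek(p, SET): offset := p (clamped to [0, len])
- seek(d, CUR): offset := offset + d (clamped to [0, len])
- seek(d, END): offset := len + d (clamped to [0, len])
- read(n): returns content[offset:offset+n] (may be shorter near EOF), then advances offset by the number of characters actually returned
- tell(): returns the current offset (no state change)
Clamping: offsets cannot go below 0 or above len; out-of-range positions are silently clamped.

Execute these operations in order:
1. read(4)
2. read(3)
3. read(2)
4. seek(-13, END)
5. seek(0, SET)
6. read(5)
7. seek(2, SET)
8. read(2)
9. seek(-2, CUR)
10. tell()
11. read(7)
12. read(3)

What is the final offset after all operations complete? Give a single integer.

After 1 (read(4)): returned '27G7', offset=4
After 2 (read(3)): returned 'ILI', offset=7
After 3 (read(2)): returned '9G', offset=9
After 4 (seek(-13, END)): offset=2
After 5 (seek(0, SET)): offset=0
After 6 (read(5)): returned '27G7I', offset=5
After 7 (seek(2, SET)): offset=2
After 8 (read(2)): returned 'G7', offset=4
After 9 (seek(-2, CUR)): offset=2
After 10 (tell()): offset=2
After 11 (read(7)): returned 'G7ILI9G', offset=9
After 12 (read(3)): returned '2DL', offset=12

Answer: 12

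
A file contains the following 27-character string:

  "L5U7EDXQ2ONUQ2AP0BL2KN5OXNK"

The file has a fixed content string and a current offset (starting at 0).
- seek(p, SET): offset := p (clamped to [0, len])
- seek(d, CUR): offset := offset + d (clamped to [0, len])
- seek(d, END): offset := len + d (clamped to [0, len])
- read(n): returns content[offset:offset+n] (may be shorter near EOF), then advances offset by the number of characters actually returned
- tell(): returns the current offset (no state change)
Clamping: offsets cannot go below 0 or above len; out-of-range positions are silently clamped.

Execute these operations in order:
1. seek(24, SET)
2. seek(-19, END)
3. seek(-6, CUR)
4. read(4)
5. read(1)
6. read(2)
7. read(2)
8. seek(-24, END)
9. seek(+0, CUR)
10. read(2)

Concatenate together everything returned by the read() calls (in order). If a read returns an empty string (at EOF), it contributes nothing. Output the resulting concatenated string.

After 1 (seek(24, SET)): offset=24
After 2 (seek(-19, END)): offset=8
After 3 (seek(-6, CUR)): offset=2
After 4 (read(4)): returned 'U7ED', offset=6
After 5 (read(1)): returned 'X', offset=7
After 6 (read(2)): returned 'Q2', offset=9
After 7 (read(2)): returned 'ON', offset=11
After 8 (seek(-24, END)): offset=3
After 9 (seek(+0, CUR)): offset=3
After 10 (read(2)): returned '7E', offset=5

Answer: U7EDXQ2ON7E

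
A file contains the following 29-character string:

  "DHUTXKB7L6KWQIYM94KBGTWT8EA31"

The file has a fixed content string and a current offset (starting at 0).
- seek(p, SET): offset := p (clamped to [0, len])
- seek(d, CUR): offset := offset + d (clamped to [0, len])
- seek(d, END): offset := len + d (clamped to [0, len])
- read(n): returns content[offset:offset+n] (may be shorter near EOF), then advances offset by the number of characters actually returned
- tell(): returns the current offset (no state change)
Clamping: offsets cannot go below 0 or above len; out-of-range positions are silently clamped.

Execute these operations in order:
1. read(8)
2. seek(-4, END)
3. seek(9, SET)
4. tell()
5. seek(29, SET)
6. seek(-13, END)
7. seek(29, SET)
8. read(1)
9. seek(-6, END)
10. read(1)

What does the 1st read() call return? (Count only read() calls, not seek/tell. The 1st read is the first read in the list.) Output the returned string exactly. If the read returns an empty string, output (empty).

After 1 (read(8)): returned 'DHUTXKB7', offset=8
After 2 (seek(-4, END)): offset=25
After 3 (seek(9, SET)): offset=9
After 4 (tell()): offset=9
After 5 (seek(29, SET)): offset=29
After 6 (seek(-13, END)): offset=16
After 7 (seek(29, SET)): offset=29
After 8 (read(1)): returned '', offset=29
After 9 (seek(-6, END)): offset=23
After 10 (read(1)): returned 'T', offset=24

Answer: DHUTXKB7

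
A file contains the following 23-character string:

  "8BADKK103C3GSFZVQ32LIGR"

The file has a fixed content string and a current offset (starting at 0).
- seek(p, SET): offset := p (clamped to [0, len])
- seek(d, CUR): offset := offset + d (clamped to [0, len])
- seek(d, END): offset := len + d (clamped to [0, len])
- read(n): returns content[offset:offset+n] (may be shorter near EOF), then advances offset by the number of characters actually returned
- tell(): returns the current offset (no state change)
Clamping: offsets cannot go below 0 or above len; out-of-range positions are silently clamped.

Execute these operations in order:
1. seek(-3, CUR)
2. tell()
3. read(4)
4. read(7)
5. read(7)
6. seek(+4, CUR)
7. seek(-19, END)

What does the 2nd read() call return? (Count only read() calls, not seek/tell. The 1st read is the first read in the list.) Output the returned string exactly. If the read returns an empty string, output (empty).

Answer: KK103C3

Derivation:
After 1 (seek(-3, CUR)): offset=0
After 2 (tell()): offset=0
After 3 (read(4)): returned '8BAD', offset=4
After 4 (read(7)): returned 'KK103C3', offset=11
After 5 (read(7)): returned 'GSFZVQ3', offset=18
After 6 (seek(+4, CUR)): offset=22
After 7 (seek(-19, END)): offset=4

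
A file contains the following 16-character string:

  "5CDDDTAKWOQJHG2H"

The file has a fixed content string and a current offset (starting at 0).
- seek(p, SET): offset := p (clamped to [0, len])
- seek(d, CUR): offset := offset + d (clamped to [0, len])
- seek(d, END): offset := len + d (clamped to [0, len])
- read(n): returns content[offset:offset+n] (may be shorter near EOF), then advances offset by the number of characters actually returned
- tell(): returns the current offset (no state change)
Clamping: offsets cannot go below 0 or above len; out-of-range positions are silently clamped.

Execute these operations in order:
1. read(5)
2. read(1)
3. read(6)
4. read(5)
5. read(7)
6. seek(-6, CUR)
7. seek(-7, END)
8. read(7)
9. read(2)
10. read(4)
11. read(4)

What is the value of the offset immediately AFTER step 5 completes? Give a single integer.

Answer: 16

Derivation:
After 1 (read(5)): returned '5CDDD', offset=5
After 2 (read(1)): returned 'T', offset=6
After 3 (read(6)): returned 'AKWOQJ', offset=12
After 4 (read(5)): returned 'HG2H', offset=16
After 5 (read(7)): returned '', offset=16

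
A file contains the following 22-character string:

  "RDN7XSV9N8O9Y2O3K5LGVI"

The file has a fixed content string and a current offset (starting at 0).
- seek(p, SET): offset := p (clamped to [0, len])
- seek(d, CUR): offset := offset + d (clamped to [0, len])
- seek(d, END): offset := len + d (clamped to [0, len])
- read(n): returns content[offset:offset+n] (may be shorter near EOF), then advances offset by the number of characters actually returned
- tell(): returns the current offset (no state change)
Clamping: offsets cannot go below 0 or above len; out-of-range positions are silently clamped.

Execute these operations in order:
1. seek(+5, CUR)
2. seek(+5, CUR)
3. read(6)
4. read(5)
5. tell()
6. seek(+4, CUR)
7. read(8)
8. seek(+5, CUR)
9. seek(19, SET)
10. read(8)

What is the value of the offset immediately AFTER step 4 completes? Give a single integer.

After 1 (seek(+5, CUR)): offset=5
After 2 (seek(+5, CUR)): offset=10
After 3 (read(6)): returned 'O9Y2O3', offset=16
After 4 (read(5)): returned 'K5LGV', offset=21

Answer: 21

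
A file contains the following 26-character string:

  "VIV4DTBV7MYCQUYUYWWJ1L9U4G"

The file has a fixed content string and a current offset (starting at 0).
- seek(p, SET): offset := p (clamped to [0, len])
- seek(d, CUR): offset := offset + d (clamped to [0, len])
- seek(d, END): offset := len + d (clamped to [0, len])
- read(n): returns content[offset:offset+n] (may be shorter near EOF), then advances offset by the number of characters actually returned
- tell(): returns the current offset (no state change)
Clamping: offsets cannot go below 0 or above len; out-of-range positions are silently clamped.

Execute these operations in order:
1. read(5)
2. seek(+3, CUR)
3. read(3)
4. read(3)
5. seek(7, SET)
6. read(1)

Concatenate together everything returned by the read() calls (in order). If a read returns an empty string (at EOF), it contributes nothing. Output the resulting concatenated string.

After 1 (read(5)): returned 'VIV4D', offset=5
After 2 (seek(+3, CUR)): offset=8
After 3 (read(3)): returned '7MY', offset=11
After 4 (read(3)): returned 'CQU', offset=14
After 5 (seek(7, SET)): offset=7
After 6 (read(1)): returned 'V', offset=8

Answer: VIV4D7MYCQUV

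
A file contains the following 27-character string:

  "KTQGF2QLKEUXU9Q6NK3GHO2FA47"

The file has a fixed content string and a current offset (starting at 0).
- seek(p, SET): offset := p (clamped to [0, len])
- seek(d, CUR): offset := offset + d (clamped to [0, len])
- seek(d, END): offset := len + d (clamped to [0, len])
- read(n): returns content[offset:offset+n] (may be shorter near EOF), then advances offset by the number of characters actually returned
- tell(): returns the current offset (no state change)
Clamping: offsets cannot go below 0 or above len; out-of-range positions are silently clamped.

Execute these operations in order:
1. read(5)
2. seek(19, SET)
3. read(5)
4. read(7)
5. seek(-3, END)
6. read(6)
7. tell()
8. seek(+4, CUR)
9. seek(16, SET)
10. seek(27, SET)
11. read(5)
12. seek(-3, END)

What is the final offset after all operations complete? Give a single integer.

After 1 (read(5)): returned 'KTQGF', offset=5
After 2 (seek(19, SET)): offset=19
After 3 (read(5)): returned 'GHO2F', offset=24
After 4 (read(7)): returned 'A47', offset=27
After 5 (seek(-3, END)): offset=24
After 6 (read(6)): returned 'A47', offset=27
After 7 (tell()): offset=27
After 8 (seek(+4, CUR)): offset=27
After 9 (seek(16, SET)): offset=16
After 10 (seek(27, SET)): offset=27
After 11 (read(5)): returned '', offset=27
After 12 (seek(-3, END)): offset=24

Answer: 24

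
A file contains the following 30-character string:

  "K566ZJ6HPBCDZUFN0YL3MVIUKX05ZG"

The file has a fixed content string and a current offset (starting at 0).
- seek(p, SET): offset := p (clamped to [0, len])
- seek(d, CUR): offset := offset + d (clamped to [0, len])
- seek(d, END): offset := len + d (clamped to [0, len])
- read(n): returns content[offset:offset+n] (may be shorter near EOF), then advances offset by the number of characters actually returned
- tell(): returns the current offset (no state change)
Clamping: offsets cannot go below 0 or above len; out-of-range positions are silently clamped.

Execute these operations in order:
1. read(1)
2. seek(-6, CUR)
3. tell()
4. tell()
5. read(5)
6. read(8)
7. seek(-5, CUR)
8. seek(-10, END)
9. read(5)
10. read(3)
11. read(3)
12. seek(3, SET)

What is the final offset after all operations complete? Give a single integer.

Answer: 3

Derivation:
After 1 (read(1)): returned 'K', offset=1
After 2 (seek(-6, CUR)): offset=0
After 3 (tell()): offset=0
After 4 (tell()): offset=0
After 5 (read(5)): returned 'K566Z', offset=5
After 6 (read(8)): returned 'J6HPBCDZ', offset=13
After 7 (seek(-5, CUR)): offset=8
After 8 (seek(-10, END)): offset=20
After 9 (read(5)): returned 'MVIUK', offset=25
After 10 (read(3)): returned 'X05', offset=28
After 11 (read(3)): returned 'ZG', offset=30
After 12 (seek(3, SET)): offset=3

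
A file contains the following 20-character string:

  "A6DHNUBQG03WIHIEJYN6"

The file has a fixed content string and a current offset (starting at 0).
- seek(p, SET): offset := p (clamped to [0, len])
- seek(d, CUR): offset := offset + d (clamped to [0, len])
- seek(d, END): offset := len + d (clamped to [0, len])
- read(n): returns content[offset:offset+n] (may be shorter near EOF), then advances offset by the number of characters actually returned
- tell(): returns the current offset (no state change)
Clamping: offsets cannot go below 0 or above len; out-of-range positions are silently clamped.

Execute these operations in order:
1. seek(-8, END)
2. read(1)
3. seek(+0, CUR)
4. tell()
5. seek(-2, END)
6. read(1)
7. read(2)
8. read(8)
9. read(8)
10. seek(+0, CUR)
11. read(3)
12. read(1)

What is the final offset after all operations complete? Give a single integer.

After 1 (seek(-8, END)): offset=12
After 2 (read(1)): returned 'I', offset=13
After 3 (seek(+0, CUR)): offset=13
After 4 (tell()): offset=13
After 5 (seek(-2, END)): offset=18
After 6 (read(1)): returned 'N', offset=19
After 7 (read(2)): returned '6', offset=20
After 8 (read(8)): returned '', offset=20
After 9 (read(8)): returned '', offset=20
After 10 (seek(+0, CUR)): offset=20
After 11 (read(3)): returned '', offset=20
After 12 (read(1)): returned '', offset=20

Answer: 20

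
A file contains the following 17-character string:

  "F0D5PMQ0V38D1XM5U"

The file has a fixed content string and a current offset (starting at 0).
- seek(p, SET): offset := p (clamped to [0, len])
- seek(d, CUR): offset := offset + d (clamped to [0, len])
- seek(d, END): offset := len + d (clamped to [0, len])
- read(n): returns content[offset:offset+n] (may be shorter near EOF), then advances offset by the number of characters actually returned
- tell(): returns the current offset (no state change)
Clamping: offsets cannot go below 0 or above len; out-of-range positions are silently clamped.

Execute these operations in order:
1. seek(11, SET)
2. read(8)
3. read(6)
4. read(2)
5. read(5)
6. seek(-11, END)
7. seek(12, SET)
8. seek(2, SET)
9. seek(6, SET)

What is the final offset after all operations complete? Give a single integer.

After 1 (seek(11, SET)): offset=11
After 2 (read(8)): returned 'D1XM5U', offset=17
After 3 (read(6)): returned '', offset=17
After 4 (read(2)): returned '', offset=17
After 5 (read(5)): returned '', offset=17
After 6 (seek(-11, END)): offset=6
After 7 (seek(12, SET)): offset=12
After 8 (seek(2, SET)): offset=2
After 9 (seek(6, SET)): offset=6

Answer: 6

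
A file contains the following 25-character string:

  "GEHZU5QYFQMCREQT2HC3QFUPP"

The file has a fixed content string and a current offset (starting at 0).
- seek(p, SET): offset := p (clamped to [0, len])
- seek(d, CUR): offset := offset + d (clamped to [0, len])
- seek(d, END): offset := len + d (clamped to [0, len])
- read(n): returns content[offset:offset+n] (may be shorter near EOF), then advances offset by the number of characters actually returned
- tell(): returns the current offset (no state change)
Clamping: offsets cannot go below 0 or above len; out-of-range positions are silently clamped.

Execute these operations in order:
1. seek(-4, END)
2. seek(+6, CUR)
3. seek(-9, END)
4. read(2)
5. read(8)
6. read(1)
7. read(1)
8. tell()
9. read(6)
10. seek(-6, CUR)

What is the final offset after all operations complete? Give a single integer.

After 1 (seek(-4, END)): offset=21
After 2 (seek(+6, CUR)): offset=25
After 3 (seek(-9, END)): offset=16
After 4 (read(2)): returned '2H', offset=18
After 5 (read(8)): returned 'C3QFUPP', offset=25
After 6 (read(1)): returned '', offset=25
After 7 (read(1)): returned '', offset=25
After 8 (tell()): offset=25
After 9 (read(6)): returned '', offset=25
After 10 (seek(-6, CUR)): offset=19

Answer: 19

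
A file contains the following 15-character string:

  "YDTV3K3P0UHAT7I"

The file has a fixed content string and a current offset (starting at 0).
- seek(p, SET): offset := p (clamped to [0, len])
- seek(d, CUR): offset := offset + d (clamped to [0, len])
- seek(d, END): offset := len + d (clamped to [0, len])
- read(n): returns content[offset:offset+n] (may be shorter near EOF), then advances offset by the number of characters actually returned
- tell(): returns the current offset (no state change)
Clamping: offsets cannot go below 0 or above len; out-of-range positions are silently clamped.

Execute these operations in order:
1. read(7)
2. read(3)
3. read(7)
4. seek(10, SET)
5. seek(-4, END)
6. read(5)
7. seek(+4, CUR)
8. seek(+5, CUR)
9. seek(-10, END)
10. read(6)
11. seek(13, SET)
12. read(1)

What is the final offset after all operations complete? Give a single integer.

Answer: 14

Derivation:
After 1 (read(7)): returned 'YDTV3K3', offset=7
After 2 (read(3)): returned 'P0U', offset=10
After 3 (read(7)): returned 'HAT7I', offset=15
After 4 (seek(10, SET)): offset=10
After 5 (seek(-4, END)): offset=11
After 6 (read(5)): returned 'AT7I', offset=15
After 7 (seek(+4, CUR)): offset=15
After 8 (seek(+5, CUR)): offset=15
After 9 (seek(-10, END)): offset=5
After 10 (read(6)): returned 'K3P0UH', offset=11
After 11 (seek(13, SET)): offset=13
After 12 (read(1)): returned '7', offset=14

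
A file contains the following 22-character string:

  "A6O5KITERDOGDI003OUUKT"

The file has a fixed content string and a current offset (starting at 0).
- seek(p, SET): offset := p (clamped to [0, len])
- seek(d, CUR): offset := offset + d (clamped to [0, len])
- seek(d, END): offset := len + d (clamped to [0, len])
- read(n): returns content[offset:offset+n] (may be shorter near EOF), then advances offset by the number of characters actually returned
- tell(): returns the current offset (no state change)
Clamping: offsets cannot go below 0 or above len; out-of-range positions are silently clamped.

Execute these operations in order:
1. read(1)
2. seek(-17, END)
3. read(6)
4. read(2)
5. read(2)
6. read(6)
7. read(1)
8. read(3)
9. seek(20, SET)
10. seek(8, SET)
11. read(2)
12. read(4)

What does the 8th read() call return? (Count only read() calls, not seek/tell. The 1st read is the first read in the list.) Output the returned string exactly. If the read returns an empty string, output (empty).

Answer: RD

Derivation:
After 1 (read(1)): returned 'A', offset=1
After 2 (seek(-17, END)): offset=5
After 3 (read(6)): returned 'ITERDO', offset=11
After 4 (read(2)): returned 'GD', offset=13
After 5 (read(2)): returned 'I0', offset=15
After 6 (read(6)): returned '03OUUK', offset=21
After 7 (read(1)): returned 'T', offset=22
After 8 (read(3)): returned '', offset=22
After 9 (seek(20, SET)): offset=20
After 10 (seek(8, SET)): offset=8
After 11 (read(2)): returned 'RD', offset=10
After 12 (read(4)): returned 'OGDI', offset=14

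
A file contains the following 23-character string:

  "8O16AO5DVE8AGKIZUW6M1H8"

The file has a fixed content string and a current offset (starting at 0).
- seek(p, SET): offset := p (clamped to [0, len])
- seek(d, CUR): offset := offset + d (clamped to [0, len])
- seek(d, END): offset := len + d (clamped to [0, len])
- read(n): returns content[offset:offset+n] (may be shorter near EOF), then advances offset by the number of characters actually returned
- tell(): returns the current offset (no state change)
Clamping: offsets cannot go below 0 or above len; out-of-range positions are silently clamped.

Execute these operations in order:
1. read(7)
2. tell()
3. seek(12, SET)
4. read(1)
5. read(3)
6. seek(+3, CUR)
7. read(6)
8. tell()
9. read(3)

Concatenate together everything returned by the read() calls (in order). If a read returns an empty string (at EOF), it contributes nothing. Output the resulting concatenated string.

Answer: 8O16AO5GKIZM1H8

Derivation:
After 1 (read(7)): returned '8O16AO5', offset=7
After 2 (tell()): offset=7
After 3 (seek(12, SET)): offset=12
After 4 (read(1)): returned 'G', offset=13
After 5 (read(3)): returned 'KIZ', offset=16
After 6 (seek(+3, CUR)): offset=19
After 7 (read(6)): returned 'M1H8', offset=23
After 8 (tell()): offset=23
After 9 (read(3)): returned '', offset=23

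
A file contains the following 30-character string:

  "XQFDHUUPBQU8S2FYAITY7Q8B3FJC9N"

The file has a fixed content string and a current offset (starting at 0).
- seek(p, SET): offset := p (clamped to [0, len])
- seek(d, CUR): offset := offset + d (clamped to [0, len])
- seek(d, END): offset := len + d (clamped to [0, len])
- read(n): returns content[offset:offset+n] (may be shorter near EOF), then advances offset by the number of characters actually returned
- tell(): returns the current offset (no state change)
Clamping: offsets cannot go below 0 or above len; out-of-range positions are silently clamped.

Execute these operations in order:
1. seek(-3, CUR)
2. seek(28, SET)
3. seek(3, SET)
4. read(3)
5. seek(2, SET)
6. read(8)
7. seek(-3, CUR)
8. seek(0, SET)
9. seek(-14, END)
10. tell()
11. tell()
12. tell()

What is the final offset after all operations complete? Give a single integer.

Answer: 16

Derivation:
After 1 (seek(-3, CUR)): offset=0
After 2 (seek(28, SET)): offset=28
After 3 (seek(3, SET)): offset=3
After 4 (read(3)): returned 'DHU', offset=6
After 5 (seek(2, SET)): offset=2
After 6 (read(8)): returned 'FDHUUPBQ', offset=10
After 7 (seek(-3, CUR)): offset=7
After 8 (seek(0, SET)): offset=0
After 9 (seek(-14, END)): offset=16
After 10 (tell()): offset=16
After 11 (tell()): offset=16
After 12 (tell()): offset=16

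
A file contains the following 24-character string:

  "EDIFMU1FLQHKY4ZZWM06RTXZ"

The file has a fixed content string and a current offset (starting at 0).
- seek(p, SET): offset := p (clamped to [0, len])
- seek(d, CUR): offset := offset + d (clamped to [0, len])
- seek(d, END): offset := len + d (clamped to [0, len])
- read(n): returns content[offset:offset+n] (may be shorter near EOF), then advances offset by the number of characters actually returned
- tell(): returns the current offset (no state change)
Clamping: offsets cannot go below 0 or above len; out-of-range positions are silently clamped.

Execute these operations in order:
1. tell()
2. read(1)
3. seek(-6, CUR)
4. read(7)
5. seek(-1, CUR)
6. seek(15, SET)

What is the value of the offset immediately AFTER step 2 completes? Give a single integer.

After 1 (tell()): offset=0
After 2 (read(1)): returned 'E', offset=1

Answer: 1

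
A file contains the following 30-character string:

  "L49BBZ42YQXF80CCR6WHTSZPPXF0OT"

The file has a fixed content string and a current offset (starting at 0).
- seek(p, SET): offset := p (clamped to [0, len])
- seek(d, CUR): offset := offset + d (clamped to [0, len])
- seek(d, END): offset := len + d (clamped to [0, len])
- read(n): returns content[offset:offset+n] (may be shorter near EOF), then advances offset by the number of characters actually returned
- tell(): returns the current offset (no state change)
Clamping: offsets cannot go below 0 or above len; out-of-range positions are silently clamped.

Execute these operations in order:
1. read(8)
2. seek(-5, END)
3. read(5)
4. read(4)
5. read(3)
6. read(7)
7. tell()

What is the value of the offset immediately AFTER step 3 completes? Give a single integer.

After 1 (read(8)): returned 'L49BBZ42', offset=8
After 2 (seek(-5, END)): offset=25
After 3 (read(5)): returned 'XF0OT', offset=30

Answer: 30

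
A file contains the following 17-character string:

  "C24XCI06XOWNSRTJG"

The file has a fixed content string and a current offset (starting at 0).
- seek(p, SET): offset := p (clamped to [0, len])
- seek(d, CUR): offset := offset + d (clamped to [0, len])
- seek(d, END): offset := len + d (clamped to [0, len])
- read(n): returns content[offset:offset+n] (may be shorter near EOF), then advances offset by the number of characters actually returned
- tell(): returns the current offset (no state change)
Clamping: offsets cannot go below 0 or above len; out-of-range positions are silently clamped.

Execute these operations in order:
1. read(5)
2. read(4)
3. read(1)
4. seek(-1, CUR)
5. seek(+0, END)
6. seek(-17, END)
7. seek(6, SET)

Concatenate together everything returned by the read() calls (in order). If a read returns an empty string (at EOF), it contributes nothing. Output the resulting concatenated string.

Answer: C24XCI06XO

Derivation:
After 1 (read(5)): returned 'C24XC', offset=5
After 2 (read(4)): returned 'I06X', offset=9
After 3 (read(1)): returned 'O', offset=10
After 4 (seek(-1, CUR)): offset=9
After 5 (seek(+0, END)): offset=17
After 6 (seek(-17, END)): offset=0
After 7 (seek(6, SET)): offset=6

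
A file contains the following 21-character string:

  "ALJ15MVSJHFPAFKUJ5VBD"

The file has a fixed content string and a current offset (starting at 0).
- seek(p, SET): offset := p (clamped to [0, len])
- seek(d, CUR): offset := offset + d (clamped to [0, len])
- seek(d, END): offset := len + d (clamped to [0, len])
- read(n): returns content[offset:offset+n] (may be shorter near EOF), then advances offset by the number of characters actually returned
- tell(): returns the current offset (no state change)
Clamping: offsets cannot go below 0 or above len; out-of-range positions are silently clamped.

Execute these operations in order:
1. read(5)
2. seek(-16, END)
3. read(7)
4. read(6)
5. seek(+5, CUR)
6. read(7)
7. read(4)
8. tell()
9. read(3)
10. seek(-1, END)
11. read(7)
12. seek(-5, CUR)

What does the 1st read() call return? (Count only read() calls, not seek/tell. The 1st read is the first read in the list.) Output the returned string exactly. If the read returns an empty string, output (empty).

After 1 (read(5)): returned 'ALJ15', offset=5
After 2 (seek(-16, END)): offset=5
After 3 (read(7)): returned 'MVSJHFP', offset=12
After 4 (read(6)): returned 'AFKUJ5', offset=18
After 5 (seek(+5, CUR)): offset=21
After 6 (read(7)): returned '', offset=21
After 7 (read(4)): returned '', offset=21
After 8 (tell()): offset=21
After 9 (read(3)): returned '', offset=21
After 10 (seek(-1, END)): offset=20
After 11 (read(7)): returned 'D', offset=21
After 12 (seek(-5, CUR)): offset=16

Answer: ALJ15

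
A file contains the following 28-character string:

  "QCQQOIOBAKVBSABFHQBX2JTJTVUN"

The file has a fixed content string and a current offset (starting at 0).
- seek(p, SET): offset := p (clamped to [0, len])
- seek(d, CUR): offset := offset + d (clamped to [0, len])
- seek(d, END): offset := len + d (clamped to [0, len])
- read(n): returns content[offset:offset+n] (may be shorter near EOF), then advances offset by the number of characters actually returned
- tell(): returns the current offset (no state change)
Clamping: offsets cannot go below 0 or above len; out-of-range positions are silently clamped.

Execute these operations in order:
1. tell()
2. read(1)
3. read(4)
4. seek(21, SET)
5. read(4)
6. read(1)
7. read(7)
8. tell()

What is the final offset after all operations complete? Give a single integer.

After 1 (tell()): offset=0
After 2 (read(1)): returned 'Q', offset=1
After 3 (read(4)): returned 'CQQO', offset=5
After 4 (seek(21, SET)): offset=21
After 5 (read(4)): returned 'JTJT', offset=25
After 6 (read(1)): returned 'V', offset=26
After 7 (read(7)): returned 'UN', offset=28
After 8 (tell()): offset=28

Answer: 28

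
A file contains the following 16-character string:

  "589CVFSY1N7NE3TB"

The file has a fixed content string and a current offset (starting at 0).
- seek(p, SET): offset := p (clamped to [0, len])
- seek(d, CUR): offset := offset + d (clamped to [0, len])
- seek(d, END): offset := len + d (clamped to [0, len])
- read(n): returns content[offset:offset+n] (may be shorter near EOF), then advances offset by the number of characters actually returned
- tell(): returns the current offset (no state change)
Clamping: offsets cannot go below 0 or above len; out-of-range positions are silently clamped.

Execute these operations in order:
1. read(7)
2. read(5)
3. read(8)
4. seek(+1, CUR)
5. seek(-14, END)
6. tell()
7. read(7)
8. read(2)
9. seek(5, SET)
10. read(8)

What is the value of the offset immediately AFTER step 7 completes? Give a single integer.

After 1 (read(7)): returned '589CVFS', offset=7
After 2 (read(5)): returned 'Y1N7N', offset=12
After 3 (read(8)): returned 'E3TB', offset=16
After 4 (seek(+1, CUR)): offset=16
After 5 (seek(-14, END)): offset=2
After 6 (tell()): offset=2
After 7 (read(7)): returned '9CVFSY1', offset=9

Answer: 9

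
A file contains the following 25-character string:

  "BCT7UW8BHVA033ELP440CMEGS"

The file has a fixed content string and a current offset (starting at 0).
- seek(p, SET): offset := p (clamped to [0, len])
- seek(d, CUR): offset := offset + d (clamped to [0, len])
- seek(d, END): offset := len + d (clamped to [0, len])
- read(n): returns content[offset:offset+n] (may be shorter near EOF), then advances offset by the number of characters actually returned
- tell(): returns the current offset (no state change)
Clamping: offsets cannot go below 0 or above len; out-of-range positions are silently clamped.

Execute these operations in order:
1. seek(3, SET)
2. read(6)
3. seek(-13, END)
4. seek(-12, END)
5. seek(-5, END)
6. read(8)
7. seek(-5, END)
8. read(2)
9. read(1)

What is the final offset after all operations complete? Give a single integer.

After 1 (seek(3, SET)): offset=3
After 2 (read(6)): returned '7UW8BH', offset=9
After 3 (seek(-13, END)): offset=12
After 4 (seek(-12, END)): offset=13
After 5 (seek(-5, END)): offset=20
After 6 (read(8)): returned 'CMEGS', offset=25
After 7 (seek(-5, END)): offset=20
After 8 (read(2)): returned 'CM', offset=22
After 9 (read(1)): returned 'E', offset=23

Answer: 23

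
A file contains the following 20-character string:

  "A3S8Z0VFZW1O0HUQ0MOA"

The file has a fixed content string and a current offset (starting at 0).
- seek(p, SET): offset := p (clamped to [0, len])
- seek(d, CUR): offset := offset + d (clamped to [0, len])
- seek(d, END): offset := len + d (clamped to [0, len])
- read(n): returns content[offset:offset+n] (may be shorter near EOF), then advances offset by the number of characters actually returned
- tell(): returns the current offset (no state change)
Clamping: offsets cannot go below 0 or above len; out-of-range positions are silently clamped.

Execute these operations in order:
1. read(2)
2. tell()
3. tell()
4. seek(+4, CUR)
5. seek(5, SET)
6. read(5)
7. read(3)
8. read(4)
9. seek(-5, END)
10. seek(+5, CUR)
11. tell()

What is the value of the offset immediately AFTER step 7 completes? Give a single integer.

Answer: 13

Derivation:
After 1 (read(2)): returned 'A3', offset=2
After 2 (tell()): offset=2
After 3 (tell()): offset=2
After 4 (seek(+4, CUR)): offset=6
After 5 (seek(5, SET)): offset=5
After 6 (read(5)): returned '0VFZW', offset=10
After 7 (read(3)): returned '1O0', offset=13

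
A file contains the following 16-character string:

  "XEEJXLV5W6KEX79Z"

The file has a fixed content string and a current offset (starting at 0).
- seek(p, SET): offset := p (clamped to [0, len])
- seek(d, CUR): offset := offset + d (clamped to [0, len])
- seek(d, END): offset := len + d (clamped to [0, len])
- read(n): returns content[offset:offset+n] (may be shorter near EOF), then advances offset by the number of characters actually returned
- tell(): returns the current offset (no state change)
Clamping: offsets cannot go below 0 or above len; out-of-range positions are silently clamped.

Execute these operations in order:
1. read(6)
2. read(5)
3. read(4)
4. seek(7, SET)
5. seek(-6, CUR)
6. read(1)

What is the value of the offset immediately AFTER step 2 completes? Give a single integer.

After 1 (read(6)): returned 'XEEJXL', offset=6
After 2 (read(5)): returned 'V5W6K', offset=11

Answer: 11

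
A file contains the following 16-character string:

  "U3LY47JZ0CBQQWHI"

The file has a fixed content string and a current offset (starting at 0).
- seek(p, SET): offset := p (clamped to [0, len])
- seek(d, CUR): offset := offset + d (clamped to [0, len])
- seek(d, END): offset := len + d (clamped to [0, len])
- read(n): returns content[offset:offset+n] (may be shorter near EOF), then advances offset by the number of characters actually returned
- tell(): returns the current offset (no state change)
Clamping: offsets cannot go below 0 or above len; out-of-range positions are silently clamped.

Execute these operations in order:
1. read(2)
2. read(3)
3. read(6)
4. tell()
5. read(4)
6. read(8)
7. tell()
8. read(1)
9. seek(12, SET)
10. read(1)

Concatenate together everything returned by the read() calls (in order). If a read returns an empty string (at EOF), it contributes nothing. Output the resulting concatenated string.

Answer: U3LY47JZ0CBQQWHIQ

Derivation:
After 1 (read(2)): returned 'U3', offset=2
After 2 (read(3)): returned 'LY4', offset=5
After 3 (read(6)): returned '7JZ0CB', offset=11
After 4 (tell()): offset=11
After 5 (read(4)): returned 'QQWH', offset=15
After 6 (read(8)): returned 'I', offset=16
After 7 (tell()): offset=16
After 8 (read(1)): returned '', offset=16
After 9 (seek(12, SET)): offset=12
After 10 (read(1)): returned 'Q', offset=13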